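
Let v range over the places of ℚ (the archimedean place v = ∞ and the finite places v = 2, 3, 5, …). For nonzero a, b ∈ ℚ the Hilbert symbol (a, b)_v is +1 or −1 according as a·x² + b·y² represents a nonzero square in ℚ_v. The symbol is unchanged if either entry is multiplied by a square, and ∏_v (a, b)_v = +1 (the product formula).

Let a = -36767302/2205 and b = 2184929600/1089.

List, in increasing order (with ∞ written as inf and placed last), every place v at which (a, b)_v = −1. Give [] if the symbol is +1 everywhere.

Mod squares: a ≡ -8990, b ≡ 29. Check v ∈ {∞, 2, 3, 5, 7, 11, 13, 29, 31}.
v=∞: -8990 < 0 and 29 > 0  ⇒  (a,b)_∞ = +1.
v=31: a=31^1·(≡20), b=31^2·(≡15) mod 31; (20|31)=+1, (15|31)=-1; (−1)^{1·2·15}·(+1)^2·(-1)^1 = -1.
v=3: a=3^-2·(≡1), b=3^-2·(≡2) mod 3; (1|3)=+1, (2|3)=-1; (−1)^{-2·-2·1}·(+1)^-2·(-1)^-2 = +1.
v=7: a=7^-2·(≡3), b=7^2·(≡2) mod 7; (3|7)=-1, (2|7)=+1; (−1)^{-2·2·3}·(-1)^2·(+1)^-2 = +1.
v=2: v_2(a)=1, v_2(b)=6; units ≡ 1, 5 (mod 8); ε·ε+αω+βω = 0·0+1·1+6·0 ≡ 1  ⇒  (a,b)_2 = -1.
v=13: a=13^2·(≡11), b=13^0·(≡10) mod 13; (11|13)=-1, (10|13)=+1; (−1)^{2·0·6}·(-1)^0·(+1)^2 = +1.
v=29: a=29^1·(≡13), b=29^1·(≡25) mod 29; (13|29)=+1, (25|29)=+1; (−1)^{1·1·14}·(+1)^1·(+1)^1 = +1.
v=5: a=5^-1·(≡3), b=5^2·(≡1) mod 5; (3|5)=-1, (1|5)=+1; (−1)^{-1·2·2}·(-1)^2·(+1)^-1 = +1.
v=11: a=11^2·(≡7), b=11^-2·(≡2) mod 11; (7|11)=-1, (2|11)=-1; (−1)^{2·-2·5}·(-1)^-2·(-1)^2 = +1.
Ram(-8990, 29) = {2, 31}; no ℚ_2-point on the conic.

[2, 31]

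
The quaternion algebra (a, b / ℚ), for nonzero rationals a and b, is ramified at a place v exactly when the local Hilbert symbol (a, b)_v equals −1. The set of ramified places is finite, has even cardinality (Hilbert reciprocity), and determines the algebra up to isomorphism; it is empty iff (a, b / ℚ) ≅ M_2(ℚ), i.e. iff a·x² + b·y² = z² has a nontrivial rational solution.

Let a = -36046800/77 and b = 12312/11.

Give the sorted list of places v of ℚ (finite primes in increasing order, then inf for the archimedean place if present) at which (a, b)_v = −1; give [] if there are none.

(a, b) ≡ (-771001, 418) mod (ℚ^×)²; places V = {2, 3, 5, 7, 11, 17, 19, 31, ∞}.
(a,b)_31: α=1, u≡11; β=0, v≡23 (mod 31); (11|31)=-1, (23|31)=-1; sign (−1)^0·-1^0·-1^1 = -1.
(a,b)_3: α=2, u≡2; β=4, v≡1 (mod 3); (2|3)=-1, (1|3)=+1; sign (−1)^0·-1^4·+1^2 = +1.
(a,b)_∞: sgn(-771001)=−, sgn(418)=+, so +1.
(a,b)_19: α=1, u≡7; β=1, v≡14 (mod 19); (7|19)=+1, (14|19)=-1; sign (−1)^1·+1^1·-1^1 = +1.
(a,b)_17: α=1, u≡3; β=0, v≡5 (mod 17); (3|17)=-1, (5|17)=-1; sign (−1)^0·-1^0·-1^1 = -1.
(a,b)_5: α=2, u≡4; β=0, v≡2 (mod 5); (4|5)=+1, (2|5)=-1; sign (−1)^0·+1^0·-1^2 = +1.
(a,b)_7: α=-1, u≡2; β=0, v≡5 (mod 7); (2|7)=+1, (5|7)=-1; sign (−1)^0·+1^0·-1^-1 = -1.
(a,b)_2: α=4, β=3; u≡7, v≡1 (mod 8); ε(u)ε(v)=1·0, αω(v)=4·0, βω(u)=3·0; sum ≡ 0  ⇒  +1.
(a,b)_11: α=-1, u≡5; β=-1, v≡3 (mod 11); (5|11)=+1, (3|11)=+1; sign (−1)^1·+1^-1·+1^-1 = -1.
(-771001, 418 / ℚ) ramifies at {7, 11, 17, 31}: a division algebra.

[7, 11, 17, 31]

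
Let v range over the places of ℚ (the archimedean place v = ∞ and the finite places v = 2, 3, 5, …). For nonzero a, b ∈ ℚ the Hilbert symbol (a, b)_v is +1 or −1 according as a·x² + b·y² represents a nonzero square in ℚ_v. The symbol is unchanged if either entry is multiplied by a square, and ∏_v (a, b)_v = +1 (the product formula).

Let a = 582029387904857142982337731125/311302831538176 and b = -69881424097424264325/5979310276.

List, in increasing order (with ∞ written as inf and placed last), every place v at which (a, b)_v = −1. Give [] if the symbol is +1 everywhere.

[5, 13]

(a, b) ≡ (1045, -13) mod (ℚ^×)²; places V = {2, 3, 5, 7, 11, 13, 19, 23, 29, 41, 43, ∞}.
(a,b)_23: α=0, u≡14; β=-2, v≡5 (mod 23); (14|23)=-1, (5|23)=-1; sign (−1)^0·-1^-2·-1^0 = +1.
(a,b)_43: α=2, u≡31; β=2, v≡32 (mod 43); (31|43)=+1, (32|43)=-1; sign (−1)^0·+1^2·-1^2 = +1.
(a,b)_3: α=14, u≡1; β=8, v≡2 (mod 3); (1|3)=+1, (2|3)=-1; sign (−1)^0·+1^8·-1^14 = +1.
(a,b)_∞: sgn(1045)=+, sgn(-13)=−, so +1.
(a,b)_7: α=4, u≡1; β=4, v≡4 (mod 7); (1|7)=+1, (4|7)=+1; sign (−1)^0·+1^4·+1^4 = +1.
(a,b)_29: α=2, u≡13; β=0, v≡1 (mod 29); (13|29)=+1, (1|29)=+1; sign (−1)^0·+1^0·+1^2 = +1.
(a,b)_41: α=-6, u≡36; β=-4, v≡14 (mod 41); (36|41)=+1, (14|41)=-1; sign (−1)^0·+1^-4·-1^-6 = +1.
(a,b)_13: α=4, u≡5; β=3, v≡12 (mod 13); (5|13)=-1, (12|13)=+1; sign (−1)^0·-1^3·+1^4 = -1.
(a,b)_2: α=-16, β=-2; u≡5, v≡3 (mod 8); ε(u)ε(v)=0·1, αω(v)=-16·1, βω(u)=-2·1; sum ≡ 0  ⇒  +1.
(a,b)_11: α=3, u≡10; β=2, v≡1 (mod 11); (10|11)=-1, (1|11)=+1; sign (−1)^0·-1^2·+1^3 = +1.
(a,b)_19: α=3, u≡11; β=2, v≡4 (mod 19); (11|19)=+1, (4|19)=+1; sign (−1)^0·+1^2·+1^3 = +1.
(a,b)_5: α=3, u≡4; β=2, v≡2 (mod 5); (4|5)=+1, (2|5)=-1; sign (−1)^0·+1^2·-1^3 = -1.
Ram(1045, -13) = {5, 13}; no ℚ_5-point on the conic.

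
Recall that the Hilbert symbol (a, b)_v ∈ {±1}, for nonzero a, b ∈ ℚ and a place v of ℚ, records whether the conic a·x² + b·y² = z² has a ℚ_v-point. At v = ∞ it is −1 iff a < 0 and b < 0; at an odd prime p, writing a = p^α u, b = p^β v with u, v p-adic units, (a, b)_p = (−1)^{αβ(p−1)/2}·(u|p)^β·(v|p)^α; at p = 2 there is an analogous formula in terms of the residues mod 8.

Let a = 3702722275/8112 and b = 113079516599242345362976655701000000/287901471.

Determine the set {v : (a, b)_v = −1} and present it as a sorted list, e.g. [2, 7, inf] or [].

[3, 7, 13, 23, 37, 47]

(a, b) ≡ (839937, 8070699) mod (ℚ^×)²; places V = {2, 3, 5, 7, 11, 13, 17, 19, 23, 31, 37, 47, ∞}.
(a,b)_11: α=0, u≡2; β=-2, v≡6 (mod 11); (2|11)=-1, (6|11)=-1; sign (−1)^0·-1^-2·-1^0 = +1.
(a,b)_7: α=1, u≡2; β=5, v≡1 (mod 7); (2|7)=+1, (1|7)=+1; sign (−1)^1·+1^5·+1^1 = -1.
(a,b)_37: α=1, u≡5; β=3, v≡34 (mod 37); (5|37)=-1, (34|37)=+1; sign (−1)^0·-1^3·+1^1 = -1.
(a,b)_23: α=3, u≡18; β=8, v≡5 (mod 23); (18|23)=+1, (5|23)=-1; sign (−1)^0·+1^8·-1^3 = -1.
(a,b)_∞: sgn(839937)=+, sgn(8070699)=+, so +1.
(a,b)_17: α=0, u≡15; β=1, v≡7 (mod 17); (15|17)=+1, (7|17)=-1; sign (−1)^0·+1^1·-1^0 = +1.
(a,b)_31: α=0, u≡3; β=2, v≡9 (mod 31); (3|31)=-1, (9|31)=+1; sign (−1)^0·-1^2·+1^0 = +1.
(a,b)_47: α=1, u≡46; β=3, v≡26 (mod 47); (46|47)=-1, (26|47)=-1; sign (−1)^1·-1^3·-1^1 = -1.
(a,b)_13: α=-2, u≡2; β=-3, v≡2 (mod 13); (2|13)=-1, (2|13)=-1; sign (−1)^0·-1^-3·-1^-2 = -1.
(a,b)_19: α=0, u≡5; β=-2, v≡14 (mod 19); (5|19)=+1, (14|19)=-1; sign (−1)^0·+1^-2·-1^0 = +1.
(a,b)_2: α=-4, β=6; u≡1, v≡3 (mod 8); ε(u)ε(v)=0·1, αω(v)=-4·1, βω(u)=6·0; sum ≡ 0  ⇒  +1.
(a,b)_5: α=2, u≡3; β=6, v≡4 (mod 5); (3|5)=-1, (4|5)=+1; sign (−1)^0·-1^6·+1^2 = +1.
(a,b)_3: α=-1, u≡1; β=-1, v≡1 (mod 3); (1|3)=+1, (1|3)=+1; sign (−1)^1·+1^-1·+1^-1 = -1.
|Ram(839937, 8070699)| = 6, even; anisotropic at {3, 7, 13, 23, 37, 47}.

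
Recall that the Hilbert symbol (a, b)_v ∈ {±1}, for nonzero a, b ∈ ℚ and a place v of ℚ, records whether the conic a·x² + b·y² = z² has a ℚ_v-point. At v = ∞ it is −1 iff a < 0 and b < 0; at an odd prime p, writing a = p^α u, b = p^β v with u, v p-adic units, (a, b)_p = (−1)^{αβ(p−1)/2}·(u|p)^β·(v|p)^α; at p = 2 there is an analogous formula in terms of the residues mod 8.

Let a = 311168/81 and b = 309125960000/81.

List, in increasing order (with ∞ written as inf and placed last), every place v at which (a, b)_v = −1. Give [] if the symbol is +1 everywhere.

[2, 17]

(a, b) ≡ (4862, 221) mod (ℚ^×)²; places V = {2, 3, 5, 11, 13, 17, ∞}.
(a,b)_11: α=1, u≡10; β=2, v≡3 (mod 11); (10|11)=-1, (3|11)=+1; sign (−1)^0·-1^2·+1^1 = +1.
(a,b)_5: α=0, u≡3; β=4, v≡1 (mod 5); (3|5)=-1, (1|5)=+1; sign (−1)^0·-1^4·+1^0 = +1.
(a,b)_3: α=-4, u≡2; β=-4, v≡2 (mod 3); (2|3)=-1, (2|3)=-1; sign (−1)^0·-1^-4·-1^-4 = +1.
(a,b)_∞: sgn(4862)=+, sgn(221)=+, so +1.
(a,b)_17: α=1, u≡14; β=3, v≡15 (mod 17); (14|17)=-1, (15|17)=+1; sign (−1)^0·-1^3·+1^1 = -1.
(a,b)_2: α=7, β=6; u≡7, v≡5 (mod 8); ε(u)ε(v)=1·0, αω(v)=7·1, βω(u)=6·0; sum ≡ 1  ⇒  -1.
(a,b)_13: α=1, u≡1; β=1, v≡10 (mod 13); (1|13)=+1, (10|13)=+1; sign (−1)^0·+1^1·+1^1 = +1.
|Ram(4862, 221)| = 2, even; anisotropic at {2, 17}.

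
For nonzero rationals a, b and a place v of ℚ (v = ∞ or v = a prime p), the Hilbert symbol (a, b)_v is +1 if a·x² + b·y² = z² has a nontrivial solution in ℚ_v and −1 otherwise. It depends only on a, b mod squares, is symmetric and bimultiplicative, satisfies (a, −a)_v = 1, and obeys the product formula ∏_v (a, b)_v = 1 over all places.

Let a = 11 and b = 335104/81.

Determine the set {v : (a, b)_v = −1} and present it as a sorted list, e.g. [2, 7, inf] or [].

(a, b) ≡ (11, 1309) mod (ℚ^×)²; places V = {2, 3, 7, 11, 17, ∞}.
(a,b)_17: α=0, u≡11; β=1, v≡2 (mod 17); (11|17)=-1, (2|17)=+1; sign (−1)^0·-1^1·+1^0 = -1.
(a,b)_2: α=0, β=8; u≡3, v≡5 (mod 8); ε(u)ε(v)=1·0, αω(v)=0·1, βω(u)=8·1; sum ≡ 0  ⇒  +1.
(a,b)_∞: sgn(11)=+, sgn(1309)=+, so +1.
(a,b)_11: α=1, u≡1; β=1, v≡4 (mod 11); (1|11)=+1, (4|11)=+1; sign (−1)^1·+1^1·+1^1 = -1.
(a,b)_3: α=0, u≡2; β=-4, v≡1 (mod 3); (2|3)=-1, (1|3)=+1; sign (−1)^0·-1^-4·+1^0 = +1.
(a,b)_7: α=0, u≡4; β=1, v≡5 (mod 7); (4|7)=+1, (5|7)=-1; sign (−1)^0·+1^1·-1^0 = +1.
(11, 1309 / ℚ) ramifies at {11, 17}: a division algebra.

[11, 17]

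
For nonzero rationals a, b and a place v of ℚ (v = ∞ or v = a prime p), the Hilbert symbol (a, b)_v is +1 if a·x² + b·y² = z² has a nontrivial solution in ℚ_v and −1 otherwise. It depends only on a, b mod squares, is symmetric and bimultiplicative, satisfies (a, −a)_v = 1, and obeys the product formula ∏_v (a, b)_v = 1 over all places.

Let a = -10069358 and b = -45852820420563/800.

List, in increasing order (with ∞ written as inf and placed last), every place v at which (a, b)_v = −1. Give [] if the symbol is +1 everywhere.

(a, b) ≡ (-62, -806) mod (ℚ^×)²; places V = {2, 3, 5, 13, 31, ∞}.
(a,b)_2: α=1, β=-5; u≡1, v≡5 (mod 8); ε(u)ε(v)=0·0, αω(v)=1·1, βω(u)=-5·0; sum ≡ 1  ⇒  -1.
(a,b)_∞: sgn(-62)=−, sgn(-806)=−, so -1.
(a,b)_3: α=0, u≡1; β=6, v≡1 (mod 3); (1|3)=+1, (1|3)=+1; sign (−1)^0·+1^6·+1^0 = +1.
(a,b)_13: α=2, u≡10; β=3, v≡3 (mod 13); (10|13)=+1, (3|13)=+1; sign (−1)^0·+1^3·+1^2 = +1.
(a,b)_31: α=3, u≡3; β=5, v≡10 (mod 31); (3|31)=-1, (10|31)=+1; sign (−1)^1·-1^5·+1^3 = +1.
(a,b)_5: α=0, u≡2; β=-2, v≡1 (mod 5); (2|5)=-1, (1|5)=+1; sign (−1)^0·-1^-2·+1^0 = +1.
|Ram(-62, -806)| = 2, even; anisotropic at {2, ∞}.

[2, inf]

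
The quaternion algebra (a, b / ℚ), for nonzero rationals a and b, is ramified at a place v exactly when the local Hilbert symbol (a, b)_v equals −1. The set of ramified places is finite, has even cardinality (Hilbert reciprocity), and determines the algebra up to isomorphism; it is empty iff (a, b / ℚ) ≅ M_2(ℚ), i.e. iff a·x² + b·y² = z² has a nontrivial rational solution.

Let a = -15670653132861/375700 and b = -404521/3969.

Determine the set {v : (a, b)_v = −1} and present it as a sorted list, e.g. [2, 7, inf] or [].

Mod squares: a ≡ -6095713, b ≡ -481. Check v ∈ {∞, 2, 3, 5, 7, 13, 17, 19, 23, 29, 37, 41, 47}.
v=37: a=37^1·(≡26), b=37^1·(≡13) mod 37; (26|37)=+1, (13|37)=-1; (−1)^{1·1·18}·(+1)^1·(-1)^1 = -1.
v=3: a=3^2·(≡2), b=3^-4·(≡2) mod 3; (2|3)=-1, (2|3)=-1; (−1)^{2·-4·1}·(-1)^-4·(-1)^2 = +1.
v=17: a=17^-2·(≡14), b=17^0·(≡12) mod 17; (14|17)=-1, (12|17)=-1; (−1)^{-2·0·8}·(-1)^0·(-1)^-2 = +1.
v=41: a=41^2·(≡30), b=41^0·(≡7) mod 41; (30|41)=-1, (7|41)=-1; (−1)^{2·0·20}·(-1)^0·(-1)^2 = +1.
v=5: a=5^-2·(≡3), b=5^0·(≡1) mod 5; (3|5)=-1, (1|5)=+1; (−1)^{-2·0·2}·(-1)^0·(+1)^-2 = +1.
v=13: a=13^-1·(≡1), b=13^1·(≡11) mod 13; (1|13)=+1, (11|13)=-1; (−1)^{-1·1·6}·(+1)^1·(-1)^-1 = -1.
v=19: a=19^1·(≡17), b=19^0·(≡15) mod 19; (17|19)=+1, (15|19)=-1; (−1)^{1·0·9}·(+1)^0·(-1)^1 = -1.
v=∞: -6095713 < 0 and -481 < 0  ⇒  (a,b)_∞ = -1.
v=2: v_2(a)=-2, v_2(b)=0; units ≡ 7, 7 (mod 8); ε·ε+αω+βω = 1·1+-2·0+0·0 ≡ 1  ⇒  (a,b)_2 = -1.
v=7: a=7^0·(≡5), b=7^-2·(≡4) mod 7; (5|7)=-1, (4|7)=+1; (−1)^{0·-2·3}·(-1)^-2·(+1)^0 = +1.
v=47: a=47^2·(≡5), b=47^0·(≡25) mod 47; (5|47)=-1, (25|47)=+1; (−1)^{2·0·23}·(-1)^0·(+1)^2 = +1.
v=29: a=29^1·(≡28), b=29^2·(≡26) mod 29; (28|29)=+1, (26|29)=-1; (−1)^{1·2·14}·(+1)^2·(-1)^1 = -1.
v=23: a=23^1·(≡14), b=23^0·(≡2) mod 23; (14|23)=-1, (2|23)=+1; (−1)^{1·0·11}·(-1)^0·(+1)^1 = +1.
|Ram(-6095713, -481)| = 6, even; anisotropic at {2, 13, 19, 29, 37, ∞}.

[2, 13, 19, 29, 37, inf]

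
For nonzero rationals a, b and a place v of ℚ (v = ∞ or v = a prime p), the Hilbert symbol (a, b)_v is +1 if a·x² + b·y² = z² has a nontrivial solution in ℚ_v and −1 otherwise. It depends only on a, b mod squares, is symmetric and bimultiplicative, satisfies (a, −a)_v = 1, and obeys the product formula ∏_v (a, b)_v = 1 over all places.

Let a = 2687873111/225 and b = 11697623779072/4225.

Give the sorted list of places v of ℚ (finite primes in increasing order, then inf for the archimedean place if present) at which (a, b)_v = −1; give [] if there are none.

[2, 43]

Mod squares: a ≡ 3311, b ≡ 56287. Check v ∈ {∞, 2, 3, 5, 7, 11, 13, 17, 43, 53}.
v=43: a=43^1·(≡5), b=43^1·(≡37) mod 43; (5|43)=-1, (37|43)=-1; (−1)^{1·1·21}·(-1)^1·(-1)^1 = -1.
v=11: a=11^1·(≡3), b=11^1·(≡6) mod 11; (3|11)=+1, (6|11)=-1; (−1)^{1·1·5}·(+1)^1·(-1)^1 = +1.
v=13: a=13^0·(≡10), b=13^-2·(≡3) mod 13; (10|13)=+1, (3|13)=+1; (−1)^{0·-2·6}·(+1)^-2·(+1)^0 = +1.
v=17: a=17^2·(≡13), b=17^3·(≡2) mod 17; (13|17)=+1, (2|17)=+1; (−1)^{2·3·8}·(+1)^3·(+1)^2 = +1.
v=53: a=53^2·(≡38), b=53^2·(≡25) mod 53; (38|53)=+1, (25|53)=+1; (−1)^{2·2·26}·(+1)^2·(+1)^2 = +1.
v=∞: 3311 > 0 and 56287 > 0  ⇒  (a,b)_∞ = +1.
v=5: a=5^-2·(≡4), b=5^-2·(≡3) mod 5; (4|5)=+1, (3|5)=-1; (−1)^{-2·-2·2}·(+1)^-2·(-1)^-2 = +1.
v=2: v_2(a)=0, v_2(b)=8; units ≡ 7, 7 (mod 8); ε·ε+αω+βω = 1·1+0·0+8·0 ≡ 1  ⇒  (a,b)_2 = -1.
v=3: a=3^-2·(≡2), b=3^0·(≡1) mod 3; (2|3)=-1, (1|3)=+1; (−1)^{-2·0·1}·(-1)^0·(+1)^-2 = +1.
v=7: a=7^1·(≡2), b=7^1·(≡6) mod 7; (2|7)=+1, (6|7)=-1; (−1)^{1·1·3}·(+1)^1·(-1)^1 = +1.
Ram(3311, 56287) = {2, 43}; no ℚ_2-point on the conic.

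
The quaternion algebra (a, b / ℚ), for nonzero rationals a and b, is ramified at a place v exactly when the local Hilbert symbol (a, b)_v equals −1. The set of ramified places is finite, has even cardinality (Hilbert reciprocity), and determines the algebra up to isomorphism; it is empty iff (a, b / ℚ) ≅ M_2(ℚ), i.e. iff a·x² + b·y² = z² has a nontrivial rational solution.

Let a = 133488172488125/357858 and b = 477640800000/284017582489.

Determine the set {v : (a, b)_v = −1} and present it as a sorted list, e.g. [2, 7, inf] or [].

[5, 7]

Mod squares: a ≡ 27898, b ≡ 455. Check v ∈ {∞, 2, 3, 5, 7, 13, 17, 23, 29, 37, 43, 47}.
v=7: a=7^2·(≡6), b=7^1·(≡1) mod 7; (6|7)=-1, (1|7)=+1; (−1)^{2·1·3}·(-1)^1·(+1)^2 = -1.
v=29: a=29^1·(≡7), b=29^-2·(≡1) mod 29; (7|29)=+1, (1|29)=+1; (−1)^{1·-2·14}·(+1)^-2·(+1)^1 = +1.
v=43: a=43^2·(≡37), b=43^0·(≡31) mod 43; (37|43)=-1, (31|43)=+1; (−1)^{2·0·21}·(-1)^0·(+1)^2 = +1.
v=3: a=3^-4·(≡1), b=3^8·(≡2) mod 3; (1|3)=+1, (2|3)=-1; (−1)^{-4·8·1}·(+1)^8·(-1)^-4 = +1.
v=13: a=13^3·(≡4), b=13^1·(≡10) mod 13; (4|13)=+1, (10|13)=+1; (−1)^{3·1·6}·(+1)^1·(+1)^3 = +1.
v=23: a=23^0·(≡5), b=23^-2·(≡1) mod 23; (5|23)=-1, (1|23)=+1; (−1)^{0·-2·11}·(-1)^-2·(+1)^0 = +1.
v=5: a=5^4·(≡2), b=5^5·(≡4) mod 5; (2|5)=-1, (4|5)=+1; (−1)^{4·5·2}·(-1)^5·(+1)^4 = -1.
v=47: a=47^-2·(≡27), b=47^-2·(≡12) mod 47; (27|47)=+1, (12|47)=+1; (−1)^{-2·-2·23}·(+1)^-2·(+1)^-2 = +1.
v=37: a=37^1·(≡8), b=37^0·(≡10) mod 37; (8|37)=-1, (10|37)=+1; (−1)^{1·0·18}·(-1)^0·(+1)^1 = +1.
v=17: a=17^0·(≡2), b=17^-2·(≡1) mod 17; (2|17)=+1, (1|17)=+1; (−1)^{0·-2·8}·(+1)^-2·(+1)^0 = +1.
v=∞: 27898 > 0 and 455 > 0  ⇒  (a,b)_∞ = +1.
v=2: v_2(a)=-1, v_2(b)=8; units ≡ 5, 7 (mod 8); ε·ε+αω+βω = 0·1+-1·0+8·1 ≡ 0  ⇒  (a,b)_2 = +1.
Ram(27898, 455) = {5, 7}; no ℚ_5-point on the conic.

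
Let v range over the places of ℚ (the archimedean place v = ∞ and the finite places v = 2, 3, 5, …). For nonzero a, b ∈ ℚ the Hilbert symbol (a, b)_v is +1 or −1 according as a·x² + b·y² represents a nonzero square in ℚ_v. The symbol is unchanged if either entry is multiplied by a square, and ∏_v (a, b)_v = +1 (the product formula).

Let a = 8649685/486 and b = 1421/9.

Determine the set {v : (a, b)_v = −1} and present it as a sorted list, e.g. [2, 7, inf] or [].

[2, 3, 17, 29]

Mod squares: a ≡ 510, b ≡ 29. Check v ∈ {∞, 2, 3, 5, 7, 11, 17, 29}.
v=7: a=7^0·(≡3), b=7^2·(≡4) mod 7; (3|7)=-1, (4|7)=+1; (−1)^{0·2·3}·(-1)^2·(+1)^0 = +1.
v=5: a=5^1·(≡2), b=5^0·(≡4) mod 5; (2|5)=-1, (4|5)=+1; (−1)^{1·0·2}·(-1)^0·(+1)^1 = +1.
v=29: a=29^2·(≡18), b=29^1·(≡28) mod 29; (18|29)=-1, (28|29)=+1; (−1)^{2·1·14}·(-1)^1·(+1)^2 = -1.
v=∞: 510 > 0 and 29 > 0  ⇒  (a,b)_∞ = +1.
v=2: v_2(a)=-1, v_2(b)=0; units ≡ 7, 5 (mod 8); ε·ε+αω+βω = 1·0+-1·1+0·0 ≡ 1  ⇒  (a,b)_2 = -1.
v=17: a=17^1·(≡8), b=17^0·(≡3) mod 17; (8|17)=+1, (3|17)=-1; (−1)^{1·0·8}·(+1)^0·(-1)^1 = -1.
v=3: a=3^-5·(≡2), b=3^-2·(≡2) mod 3; (2|3)=-1, (2|3)=-1; (−1)^{-5·-2·1}·(-1)^-2·(-1)^-5 = -1.
v=11: a=11^2·(≡9), b=11^0·(≡10) mod 11; (9|11)=+1, (10|11)=-1; (−1)^{2·0·5}·(+1)^0·(-1)^2 = +1.
|Ram(510, 29)| = 4, even; anisotropic at {2, 3, 17, 29}.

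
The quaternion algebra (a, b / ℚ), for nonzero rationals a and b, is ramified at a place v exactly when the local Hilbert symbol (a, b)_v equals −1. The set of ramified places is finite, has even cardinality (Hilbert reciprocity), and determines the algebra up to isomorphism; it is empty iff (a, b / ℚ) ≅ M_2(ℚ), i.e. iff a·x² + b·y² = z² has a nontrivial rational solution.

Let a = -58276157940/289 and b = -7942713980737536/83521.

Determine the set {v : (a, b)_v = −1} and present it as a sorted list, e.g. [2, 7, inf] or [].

Mod squares: a ≡ -1365, b ≡ -6006. Check v ∈ {∞, 2, 3, 5, 7, 11, 13, 17}.
v=11: a=11^4·(≡7), b=11^7·(≡5) mod 11; (7|11)=-1, (5|11)=+1; (−1)^{4·7·5}·(-1)^7·(+1)^4 = -1.
v=7: a=7^1·(≡1), b=7^1·(≡5) mod 7; (1|7)=+1, (5|7)=-1; (−1)^{1·1·3}·(+1)^1·(-1)^1 = +1.
v=∞: -1365 < 0 and -6006 < 0  ⇒  (a,b)_∞ = -1.
v=3: a=3^7·(≡1), b=3^7·(≡2) mod 3; (1|3)=+1, (2|3)=-1; (−1)^{7·7·1}·(+1)^7·(-1)^7 = +1.
v=17: a=17^-2·(≡7), b=17^-4·(≡14) mod 17; (7|17)=-1, (14|17)=-1; (−1)^{-2·-4·8}·(-1)^-4·(-1)^-2 = +1.
v=2: v_2(a)=2, v_2(b)=11; units ≡ 3, 5 (mod 8); ε·ε+αω+βω = 1·0+2·1+11·1 ≡ 1  ⇒  (a,b)_2 = -1.
v=13: a=13^1·(≡9), b=13^1·(≡2) mod 13; (9|13)=+1, (2|13)=-1; (−1)^{1·1·6}·(+1)^1·(-1)^1 = -1.
v=5: a=5^1·(≡3), b=5^0·(≡4) mod 5; (3|5)=-1, (4|5)=+1; (−1)^{1·0·2}·(-1)^0·(+1)^1 = +1.
(-1365, -6006 / ℚ) ramifies at {2, 11, 13, ∞}: a division algebra.

[2, 11, 13, inf]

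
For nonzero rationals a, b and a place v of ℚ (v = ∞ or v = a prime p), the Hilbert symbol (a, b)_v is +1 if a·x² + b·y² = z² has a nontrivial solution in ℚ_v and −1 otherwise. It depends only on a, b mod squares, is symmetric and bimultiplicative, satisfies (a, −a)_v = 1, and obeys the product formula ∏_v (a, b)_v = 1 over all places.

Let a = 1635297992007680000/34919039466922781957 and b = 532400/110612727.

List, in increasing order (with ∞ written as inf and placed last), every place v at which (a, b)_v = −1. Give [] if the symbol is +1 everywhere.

[11, 13]

Mod squares: a ≡ 62491, b ≡ 253. Check v ∈ {∞, 2, 3, 5, 7, 11, 13, 17, 19, 23, 31, 43}.
v=23: a=23^-5·(≡13), b=23^-1·(≡10) mod 23; (13|23)=+1, (10|23)=-1; (−1)^{-5·-1·11}·(+1)^-1·(-1)^-5 = +1.
v=19: a=19^-1·(≡14), b=19^0·(≡17) mod 19; (14|19)=-1, (17|19)=+1; (−1)^{-1·0·9}·(-1)^0·(+1)^-1 = +1.
v=11: a=11^3·(≡5), b=11^3·(≡3) mod 11; (5|11)=+1, (3|11)=+1; (−1)^{3·3·5}·(+1)^3·(+1)^3 = -1.
v=31: a=31^2·(≡11), b=31^0·(≡19) mod 31; (11|31)=-1, (19|31)=+1; (−1)^{2·0·15}·(-1)^0·(+1)^2 = +1.
v=2: v_2(a)=16, v_2(b)=4; units ≡ 3, 5 (mod 8); ε·ε+αω+βω = 1·0+16·1+4·1 ≡ 0  ⇒  (a,b)_2 = +1.
v=13: a=13^1·(≡3), b=13^0·(≡6) mod 13; (3|13)=+1, (6|13)=-1; (−1)^{1·0·6}·(+1)^0·(-1)^1 = -1.
v=3: a=3^0·(≡1), b=3^-2·(≡1) mod 3; (1|3)=+1, (1|3)=+1; (−1)^{0·-2·1}·(+1)^-2·(+1)^0 = +1.
v=43: a=43^-4·(≡34), b=43^-2·(≡6) mod 43; (34|43)=-1, (6|43)=+1; (−1)^{-4·-2·21}·(-1)^-2·(+1)^-4 = +1.
v=∞: 62491 > 0 and 253 > 0  ⇒  (a,b)_∞ = +1.
v=5: a=5^4·(≡4), b=5^2·(≡3) mod 5; (4|5)=+1, (3|5)=-1; (−1)^{4·2·2}·(+1)^2·(-1)^4 = +1.
v=17: a=17^-4·(≡8), b=17^-2·(≡9) mod 17; (8|17)=+1, (9|17)=+1; (−1)^{-4·-2·8}·(+1)^-2·(+1)^-4 = +1.
v=7: a=7^4·(≡2), b=7^0·(≡1) mod 7; (2|7)=+1, (1|7)=+1; (−1)^{4·0·3}·(+1)^0·(+1)^4 = +1.
|Ram(62491, 253)| = 2, even; anisotropic at {11, 13}.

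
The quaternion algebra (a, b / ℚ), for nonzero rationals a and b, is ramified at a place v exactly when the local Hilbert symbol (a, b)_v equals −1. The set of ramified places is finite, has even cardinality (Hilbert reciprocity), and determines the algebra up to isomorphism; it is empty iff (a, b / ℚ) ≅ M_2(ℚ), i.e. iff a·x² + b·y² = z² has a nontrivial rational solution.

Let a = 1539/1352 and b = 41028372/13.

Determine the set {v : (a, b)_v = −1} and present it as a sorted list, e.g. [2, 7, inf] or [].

(a, b) ≡ (38, 41041) mod (ℚ^×)²; places V = {2, 3, 7, 11, 13, 19, 41, ∞}.
(a,b)_11: α=0, u≡1; β=1, v≡8 (mod 11); (1|11)=+1, (8|11)=-1; sign (−1)^0·+1^1·-1^0 = +1.
(a,b)_7: α=0, u≡6; β=1, v≡2 (mod 7); (6|7)=-1, (2|7)=+1; sign (−1)^0·-1^1·+1^0 = -1.
(a,b)_19: α=1, u≡8; β=2, v≡1 (mod 19); (8|19)=-1, (1|19)=+1; sign (−1)^0·-1^2·+1^1 = +1.
(a,b)_3: α=4, u≡2; β=2, v≡1 (mod 3); (2|3)=-1, (1|3)=+1; sign (−1)^0·-1^2·+1^4 = +1.
(a,b)_2: α=-3, β=2; u≡3, v≡1 (mod 8); ε(u)ε(v)=1·0, αω(v)=-3·0, βω(u)=2·1; sum ≡ 0  ⇒  +1.
(a,b)_∞: sgn(38)=+, sgn(41041)=+, so +1.
(a,b)_41: α=0, u≡19; β=1, v≡13 (mod 41); (19|41)=-1, (13|41)=-1; sign (−1)^0·-1^1·-1^0 = -1.
(a,b)_13: α=-2, u≡12; β=-1, v≡8 (mod 13); (12|13)=+1, (8|13)=-1; sign (−1)^0·+1^-1·-1^-2 = +1.
|Ram(38, 41041)| = 2, even; anisotropic at {7, 41}.

[7, 41]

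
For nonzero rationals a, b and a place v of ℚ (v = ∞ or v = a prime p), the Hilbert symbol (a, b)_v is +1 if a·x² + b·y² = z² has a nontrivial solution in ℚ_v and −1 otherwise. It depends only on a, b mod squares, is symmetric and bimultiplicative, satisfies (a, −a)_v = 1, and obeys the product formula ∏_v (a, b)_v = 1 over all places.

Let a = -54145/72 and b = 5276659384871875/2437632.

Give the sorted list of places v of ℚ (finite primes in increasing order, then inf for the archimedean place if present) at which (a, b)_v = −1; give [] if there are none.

[13, 17]

(a, b) ≡ (-2210, 1190) mod (ℚ^×)²; places V = {2, 3, 5, 7, 11, 13, 17, 23, ∞}.
(a,b)_13: α=1, u≡3; β=2, v≡7 (mod 13); (3|13)=+1, (7|13)=-1; sign (−1)^0·+1^2·-1^1 = -1.
(a,b)_5: α=1, u≡3; β=5, v≡2 (mod 5); (3|5)=-1, (2|5)=-1; sign (−1)^0·-1^5·-1^1 = +1.
(a,b)_11: α=0, u≡5; β=2, v≡6 (mod 11); (5|11)=+1, (6|11)=-1; sign (−1)^0·+1^2·-1^0 = +1.
(a,b)_2: α=-3, β=-9; u≡7, v≡3 (mod 8); ε(u)ε(v)=1·1, αω(v)=-3·1, βω(u)=-9·0; sum ≡ 0  ⇒  +1.
(a,b)_3: α=-2, u≡1; β=-2, v≡2 (mod 3); (1|3)=+1, (2|3)=-1; sign (−1)^0·+1^-2·-1^-2 = +1.
(a,b)_17: α=1, u≡7; β=3, v≡16 (mod 17); (7|17)=-1, (16|17)=+1; sign (−1)^0·-1^3·+1^1 = -1.
(a,b)_23: α=0, u≡22; β=-2, v≡17 (mod 23); (22|23)=-1, (17|23)=-1; sign (−1)^0·-1^-2·-1^0 = +1.
(a,b)_7: α=2, u≡4; β=5, v≡1 (mod 7); (4|7)=+1, (1|7)=+1; sign (−1)^0·+1^5·+1^2 = +1.
(a,b)_∞: sgn(-2210)=−, sgn(1190)=+, so +1.
(-2210, 1190 / ℚ) ramifies at {13, 17}: a division algebra.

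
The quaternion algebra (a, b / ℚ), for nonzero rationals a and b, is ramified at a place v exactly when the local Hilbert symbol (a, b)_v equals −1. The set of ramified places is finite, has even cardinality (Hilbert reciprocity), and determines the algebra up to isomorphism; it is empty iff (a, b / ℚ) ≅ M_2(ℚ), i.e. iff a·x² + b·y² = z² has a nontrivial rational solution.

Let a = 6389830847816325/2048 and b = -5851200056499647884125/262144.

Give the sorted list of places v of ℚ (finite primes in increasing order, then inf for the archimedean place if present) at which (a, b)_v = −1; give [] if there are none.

[2, 3, 17, 19]

Mod squares: a ≡ 25194, b ≡ -1365. Check v ∈ {∞, 2, 3, 5, 7, 13, 17, 19}.
v=3: a=3^5·(≡1), b=3^9·(≡1) mod 3; (1|3)=+1, (1|3)=+1; (−1)^{5·9·1}·(+1)^9·(+1)^5 = -1.
v=19: a=19^3·(≡2), b=19^4·(≡12) mod 19; (2|19)=-1, (12|19)=-1; (−1)^{3·4·9}·(-1)^4·(-1)^3 = -1.
v=17: a=17^3·(≡6), b=17^4·(≡11) mod 17; (6|17)=-1, (11|17)=-1; (−1)^{3·4·8}·(-1)^4·(-1)^3 = -1.
v=7: a=7^4·(≡2), b=7^5·(≡1) mod 7; (2|7)=+1, (1|7)=+1; (−1)^{4·5·3}·(+1)^5·(+1)^4 = +1.
v=2: v_2(a)=-11, v_2(b)=-18; units ≡ 5, 3 (mod 8); ε·ε+αω+βω = 0·1+-11·1+-18·1 ≡ 1  ⇒  (a,b)_2 = -1.
v=∞: 25194 > 0 and -1365 < 0  ⇒  (a,b)_∞ = +1.
v=13: a=13^1·(≡9), b=13^1·(≡4) mod 13; (9|13)=+1, (4|13)=+1; (−1)^{1·1·6}·(+1)^1·(+1)^1 = +1.
v=5: a=5^2·(≡1), b=5^3·(≡3) mod 5; (1|5)=+1, (3|5)=-1; (−1)^{2·3·2}·(+1)^3·(-1)^2 = +1.
(25194, -1365 / ℚ) ramifies at {2, 3, 17, 19}: a division algebra.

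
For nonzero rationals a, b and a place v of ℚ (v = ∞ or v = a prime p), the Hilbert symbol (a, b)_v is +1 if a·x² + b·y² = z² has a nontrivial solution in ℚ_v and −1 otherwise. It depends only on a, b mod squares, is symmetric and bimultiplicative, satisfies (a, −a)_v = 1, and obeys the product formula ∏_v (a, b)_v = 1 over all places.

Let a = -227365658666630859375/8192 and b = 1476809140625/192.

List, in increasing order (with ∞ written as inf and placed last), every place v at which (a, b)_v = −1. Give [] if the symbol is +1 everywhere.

[2, 3, 13, 19]

Mod squares: a ≡ -300846, b ≡ 1995. Check v ∈ {∞, 2, 3, 5, 7, 11, 13, 19, 29}.
v=2: v_2(a)=-13, v_2(b)=-6; units ≡ 1, 3 (mod 8); ε·ε+αω+βω = 0·1+-13·1+-6·0 ≡ 1  ⇒  (a,b)_2 = -1.
v=19: a=19^1·(≡8), b=19^1·(≡10) mod 19; (8|19)=-1, (10|19)=-1; (−1)^{1·1·9}·(-1)^1·(-1)^1 = -1.
v=11: a=11^2·(≡1), b=11^0·(≡1) mod 11; (1|11)=+1, (1|11)=+1; (−1)^{2·0·5}·(+1)^0·(+1)^2 = +1.
v=7: a=7^1·(≡4), b=7^1·(≡6) mod 7; (4|7)=+1, (6|7)=-1; (−1)^{1·1·3}·(+1)^1·(-1)^1 = +1.
v=3: a=3^3·(≡2), b=3^-1·(≡2) mod 3; (2|3)=-1, (2|3)=-1; (−1)^{3·-1·1}·(-1)^-1·(-1)^3 = -1.
v=13: a=13^3·(≡6), b=13^2·(≡6) mod 13; (6|13)=-1, (6|13)=-1; (−1)^{3·2·6}·(-1)^2·(-1)^3 = -1.
v=∞: -300846 < 0 and 1995 > 0  ⇒  (a,b)_∞ = +1.
v=5: a=5^10·(≡1), b=5^7·(≡1) mod 5; (1|5)=+1, (1|5)=+1; (−1)^{10·7·2}·(+1)^7·(+1)^10 = +1.
v=29: a=29^3·(≡11), b=29^2·(≡16) mod 29; (11|29)=-1, (16|29)=+1; (−1)^{3·2·14}·(-1)^2·(+1)^3 = +1.
(-300846, 1995 / ℚ) ramifies at {2, 3, 13, 19}: a division algebra.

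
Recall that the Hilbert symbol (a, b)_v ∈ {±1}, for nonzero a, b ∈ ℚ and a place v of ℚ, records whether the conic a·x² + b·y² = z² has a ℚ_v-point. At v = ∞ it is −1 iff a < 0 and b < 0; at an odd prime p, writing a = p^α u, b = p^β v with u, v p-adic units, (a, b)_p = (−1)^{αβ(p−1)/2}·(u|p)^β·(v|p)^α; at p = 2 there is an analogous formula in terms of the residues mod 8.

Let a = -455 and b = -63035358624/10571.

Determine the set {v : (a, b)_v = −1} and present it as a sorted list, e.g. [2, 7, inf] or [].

Mod squares: a ≡ -455, b ≡ -7854. Check v ∈ {∞, 2, 3, 5, 7, 11, 13, 17, 29, 31}.
v=2: v_2(a)=0, v_2(b)=5; units ≡ 1, 1 (mod 8); ε·ε+αω+βω = 0·0+0·0+5·0 ≡ 0  ⇒  (a,b)_2 = +1.
v=3: a=3^0·(≡1), b=3^9·(≡1) mod 3; (1|3)=+1, (1|3)=+1; (−1)^{0·9·1}·(+1)^9·(+1)^0 = +1.
v=11: a=11^0·(≡7), b=11^-1·(≡1) mod 11; (7|11)=-1, (1|11)=+1; (−1)^{0·-1·5}·(-1)^-1·(+1)^0 = -1.
v=31: a=31^0·(≡10), b=31^-2·(≡2) mod 31; (10|31)=+1, (2|31)=+1; (−1)^{0·-2·15}·(+1)^-2·(+1)^0 = +1.
v=5: a=5^1·(≡4), b=5^0·(≡1) mod 5; (4|5)=+1, (1|5)=+1; (−1)^{1·0·2}·(+1)^0·(+1)^1 = +1.
v=29: a=29^0·(≡9), b=29^2·(≡28) mod 29; (9|29)=+1, (28|29)=+1; (−1)^{0·2·14}·(+1)^2·(+1)^0 = +1.
v=7: a=7^1·(≡5), b=7^1·(≡5) mod 7; (5|7)=-1, (5|7)=-1; (−1)^{1·1·3}·(-1)^1·(-1)^1 = -1.
v=∞: -455 < 0 and -7854 < 0  ⇒  (a,b)_∞ = -1.
v=17: a=17^0·(≡4), b=17^1·(≡10) mod 17; (4|17)=+1, (10|17)=-1; (−1)^{0·1·8}·(+1)^1·(-1)^0 = +1.
v=13: a=13^1·(≡4), b=13^0·(≡11) mod 13; (4|13)=+1, (11|13)=-1; (−1)^{1·0·6}·(+1)^0·(-1)^1 = -1.
|Ram(-455, -7854)| = 4, even; anisotropic at {7, 11, 13, ∞}.

[7, 11, 13, inf]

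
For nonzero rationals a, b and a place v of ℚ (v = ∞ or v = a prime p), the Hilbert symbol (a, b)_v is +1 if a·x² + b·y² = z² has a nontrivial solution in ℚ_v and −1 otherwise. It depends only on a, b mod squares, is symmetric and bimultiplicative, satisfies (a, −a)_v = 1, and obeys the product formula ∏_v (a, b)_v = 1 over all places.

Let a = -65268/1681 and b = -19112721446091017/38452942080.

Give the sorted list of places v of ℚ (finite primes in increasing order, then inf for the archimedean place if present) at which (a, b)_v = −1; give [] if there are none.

[2, 5, 17, inf]

(a, b) ≡ (-37, -85) mod (ℚ^×)²; places V = {2, 3, 5, 7, 17, 23, 29, 31, 37, 41, ∞}.
(a,b)_5: α=0, u≡2; β=-1, v≡3 (mod 5); (2|5)=-1, (3|5)=-1; sign (−1)^0·-1^-1·-1^0 = -1.
(a,b)_41: α=-2, u≡4; β=2, v≡19 (mod 41); (4|41)=+1, (19|41)=-1; sign (−1)^0·+1^2·-1^-2 = +1.
(a,b)_29: α=0, u≡18; β=-2, v≡27 (mod 29); (18|29)=-1, (27|29)=-1; sign (−1)^0·-1^-2·-1^0 = +1.
(a,b)_23: α=0, u≡3; β=2, v≡11 (mod 23); (3|23)=+1, (11|23)=-1; sign (−1)^0·+1^2·-1^0 = +1.
(a,b)_3: α=2, u≡2; β=-6, v≡2 (mod 3); (2|3)=-1, (2|3)=-1; sign (−1)^0·-1^-6·-1^2 = +1.
(a,b)_37: α=1, u≡10; β=2, v≡36 (mod 37); (10|37)=+1, (36|37)=+1; sign (−1)^0·+1^2·+1^1 = +1.
(a,b)_31: α=0, u≡7; β=4, v≡8 (mod 31); (7|31)=+1, (8|31)=+1; sign (−1)^0·+1^4·+1^0 = +1.
(a,b)_17: α=0, u≡11; β=1, v≡11 (mod 17); (11|17)=-1, (11|17)=-1; sign (−1)^0·-1^1·-1^0 = -1.
(a,b)_∞: sgn(-37)=−, sgn(-85)=−, so -1.
(a,b)_2: α=2, β=-8; u≡3, v≡3 (mod 8); ε(u)ε(v)=1·1, αω(v)=2·1, βω(u)=-8·1; sum ≡ 1  ⇒  -1.
(a,b)_7: α=2, u≡5; β=-2, v≡3 (mod 7); (5|7)=-1, (3|7)=-1; sign (−1)^0·-1^-2·-1^2 = +1.
|Ram(-37, -85)| = 4, even; anisotropic at {2, 5, 17, ∞}.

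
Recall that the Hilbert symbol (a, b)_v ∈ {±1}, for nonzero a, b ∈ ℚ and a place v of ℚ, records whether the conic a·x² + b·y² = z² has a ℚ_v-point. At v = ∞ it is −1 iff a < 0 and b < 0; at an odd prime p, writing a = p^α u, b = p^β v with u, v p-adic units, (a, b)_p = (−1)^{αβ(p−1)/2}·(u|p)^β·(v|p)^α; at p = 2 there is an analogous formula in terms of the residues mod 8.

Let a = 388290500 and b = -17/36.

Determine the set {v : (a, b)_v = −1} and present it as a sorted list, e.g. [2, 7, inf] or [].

Mod squares: a ≡ 3882905, b ≡ -17. Check v ∈ {∞, 2, 3, 5, 13, 17, 31, 41, 47}.
v=∞: 3882905 > 0 and -17 < 0  ⇒  (a,b)_∞ = +1.
v=5: a=5^3·(≡4), b=5^0·(≡3) mod 5; (4|5)=+1, (3|5)=-1; (−1)^{3·0·2}·(+1)^0·(-1)^3 = -1.
v=2: v_2(a)=2, v_2(b)=-2; units ≡ 1, 7 (mod 8); ε·ε+αω+βω = 0·1+2·0+-2·0 ≡ 0  ⇒  (a,b)_2 = +1.
v=17: a=17^0·(≡11), b=17^1·(≡8) mod 17; (11|17)=-1, (8|17)=+1; (−1)^{0·1·8}·(-1)^1·(+1)^0 = -1.
v=3: a=3^0·(≡2), b=3^-2·(≡1) mod 3; (2|3)=-1, (1|3)=+1; (−1)^{0·-2·1}·(-1)^-2·(+1)^0 = +1.
v=31: a=31^1·(≡12), b=31^0·(≡9) mod 31; (12|31)=-1, (9|31)=+1; (−1)^{1·0·15}·(-1)^0·(+1)^1 = +1.
v=47: a=47^1·(≡28), b=47^0·(≡40) mod 47; (28|47)=+1, (40|47)=-1; (−1)^{1·0·23}·(+1)^0·(-1)^1 = -1.
v=13: a=13^1·(≡12), b=13^0·(≡10) mod 13; (12|13)=+1, (10|13)=+1; (−1)^{1·0·6}·(+1)^0·(+1)^1 = +1.
v=41: a=41^1·(≡33), b=41^0·(≡28) mod 41; (33|41)=+1, (28|41)=-1; (−1)^{1·0·20}·(+1)^0·(-1)^1 = -1.
|Ram(3882905, -17)| = 4, even; anisotropic at {5, 17, 41, 47}.

[5, 17, 41, 47]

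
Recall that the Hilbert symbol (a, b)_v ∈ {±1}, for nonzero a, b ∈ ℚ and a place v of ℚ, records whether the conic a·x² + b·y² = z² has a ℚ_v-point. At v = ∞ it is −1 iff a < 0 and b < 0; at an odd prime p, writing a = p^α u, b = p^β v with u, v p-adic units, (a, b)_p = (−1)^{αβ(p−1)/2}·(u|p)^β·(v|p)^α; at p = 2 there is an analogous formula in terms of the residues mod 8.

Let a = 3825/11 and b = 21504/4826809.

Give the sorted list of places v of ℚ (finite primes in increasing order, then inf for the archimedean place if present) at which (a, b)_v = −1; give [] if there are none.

Mod squares: a ≡ 187, b ≡ 21. Check v ∈ {∞, 2, 3, 5, 7, 11, 13, 17}.
v=11: a=11^-1·(≡8), b=11^0·(≡6) mod 11; (8|11)=-1, (6|11)=-1; (−1)^{-1·0·5}·(-1)^0·(-1)^-1 = -1.
v=7: a=7^0·(≡6), b=7^1·(≡6) mod 7; (6|7)=-1, (6|7)=-1; (−1)^{0·1·3}·(-1)^1·(-1)^0 = -1.
v=∞: 187 > 0 and 21 > 0  ⇒  (a,b)_∞ = +1.
v=2: v_2(a)=0, v_2(b)=10; units ≡ 3, 5 (mod 8); ε·ε+αω+βω = 1·0+0·1+10·1 ≡ 0  ⇒  (a,b)_2 = +1.
v=3: a=3^2·(≡1), b=3^1·(≡1) mod 3; (1|3)=+1, (1|3)=+1; (−1)^{2·1·1}·(+1)^1·(+1)^2 = +1.
v=13: a=13^0·(≡5), b=13^-6·(≡2) mod 13; (5|13)=-1, (2|13)=-1; (−1)^{0·-6·6}·(-1)^-6·(-1)^0 = +1.
v=17: a=17^1·(≡5), b=17^0·(≡1) mod 17; (5|17)=-1, (1|17)=+1; (−1)^{1·0·8}·(-1)^0·(+1)^1 = +1.
v=5: a=5^2·(≡3), b=5^0·(≡1) mod 5; (3|5)=-1, (1|5)=+1; (−1)^{2·0·2}·(-1)^0·(+1)^2 = +1.
(187, 21 / ℚ) ramifies at {7, 11}: a division algebra.

[7, 11]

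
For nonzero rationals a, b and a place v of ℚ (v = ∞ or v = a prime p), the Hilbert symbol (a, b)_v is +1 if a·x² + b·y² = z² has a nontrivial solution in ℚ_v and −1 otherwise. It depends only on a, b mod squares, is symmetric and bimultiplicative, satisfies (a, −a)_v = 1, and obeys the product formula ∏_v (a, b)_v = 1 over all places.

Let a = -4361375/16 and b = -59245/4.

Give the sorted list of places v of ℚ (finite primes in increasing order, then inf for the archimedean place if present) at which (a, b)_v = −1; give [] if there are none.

Mod squares: a ≡ -174455, b ≡ -205. Check v ∈ {∞, 2, 5, 17, 23, 37, 41}.
v=2: v_2(a)=-4, v_2(b)=-2; units ≡ 1, 3 (mod 8); ε·ε+αω+βω = 0·1+-4·1+-2·0 ≡ 0  ⇒  (a,b)_2 = +1.
v=41: a=41^1·(≡32), b=41^1·(≡18) mod 41; (32|41)=+1, (18|41)=+1; (−1)^{1·1·20}·(+1)^1·(+1)^1 = +1.
v=37: a=37^1·(≡12), b=37^0·(≡35) mod 37; (12|37)=+1, (35|37)=-1; (−1)^{1·0·18}·(+1)^0·(-1)^1 = -1.
v=17: a=17^0·(≡8), b=17^2·(≡4) mod 17; (8|17)=+1, (4|17)=+1; (−1)^{0·2·8}·(+1)^2·(+1)^0 = +1.
v=5: a=5^3·(≡4), b=5^1·(≡4) mod 5; (4|5)=+1, (4|5)=+1; (−1)^{3·1·2}·(+1)^1·(+1)^3 = +1.
v=∞: -174455 < 0 and -205 < 0  ⇒  (a,b)_∞ = -1.
v=23: a=23^1·(≡15), b=23^0·(≡18) mod 23; (15|23)=-1, (18|23)=+1; (−1)^{1·0·11}·(-1)^0·(+1)^1 = +1.
|Ram(-174455, -205)| = 2, even; anisotropic at {37, ∞}.

[37, inf]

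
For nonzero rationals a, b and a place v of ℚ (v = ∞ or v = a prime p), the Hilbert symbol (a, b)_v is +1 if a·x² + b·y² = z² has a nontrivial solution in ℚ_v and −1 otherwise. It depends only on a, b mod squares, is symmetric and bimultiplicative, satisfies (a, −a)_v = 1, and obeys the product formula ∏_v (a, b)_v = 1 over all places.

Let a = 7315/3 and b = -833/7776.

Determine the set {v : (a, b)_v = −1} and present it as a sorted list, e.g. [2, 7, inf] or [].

Mod squares: a ≡ 21945, b ≡ -102. Check v ∈ {∞, 2, 3, 5, 7, 11, 17, 19}.
v=3: a=3^-1·(≡1), b=3^-5·(≡2) mod 3; (1|3)=+1, (2|3)=-1; (−1)^{-1·-5·1}·(+1)^-5·(-1)^-1 = +1.
v=5: a=5^1·(≡1), b=5^0·(≡2) mod 5; (1|5)=+1, (2|5)=-1; (−1)^{1·0·2}·(+1)^0·(-1)^1 = -1.
v=7: a=7^1·(≡3), b=7^2·(≡3) mod 7; (3|7)=-1, (3|7)=-1; (−1)^{1·2·3}·(-1)^2·(-1)^1 = -1.
v=∞: 21945 > 0 and -102 < 0  ⇒  (a,b)_∞ = +1.
v=19: a=19^1·(≡8), b=19^0·(≡12) mod 19; (8|19)=-1, (12|19)=-1; (−1)^{1·0·9}·(-1)^0·(-1)^1 = -1.
v=2: v_2(a)=0, v_2(b)=-5; units ≡ 1, 5 (mod 8); ε·ε+αω+βω = 0·0+0·1+-5·0 ≡ 0  ⇒  (a,b)_2 = +1.
v=17: a=17^0·(≡13), b=17^1·(≡10) mod 17; (13|17)=+1, (10|17)=-1; (−1)^{0·1·8}·(+1)^1·(-1)^0 = +1.
v=11: a=11^1·(≡9), b=11^0·(≡8) mod 11; (9|11)=+1, (8|11)=-1; (−1)^{1·0·5}·(+1)^0·(-1)^1 = -1.
Ram(21945, -102) = {5, 7, 11, 19}; no ℚ_5-point on the conic.

[5, 7, 11, 19]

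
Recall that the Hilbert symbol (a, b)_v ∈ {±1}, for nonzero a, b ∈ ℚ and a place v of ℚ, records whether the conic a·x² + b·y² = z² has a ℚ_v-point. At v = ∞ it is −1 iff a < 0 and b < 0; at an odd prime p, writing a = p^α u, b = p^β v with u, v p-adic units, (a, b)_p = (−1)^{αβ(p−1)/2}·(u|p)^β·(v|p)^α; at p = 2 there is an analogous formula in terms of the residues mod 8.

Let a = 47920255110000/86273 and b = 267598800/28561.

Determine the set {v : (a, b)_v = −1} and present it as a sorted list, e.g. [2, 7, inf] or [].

[23, 31, 37, 41]

(a, b) ≡ (7747651223, 1517) mod (ℚ^×)²; places V = {2, 3, 5, 7, 11, 13, 19, 23, 29, 31, 37, 41, ∞}.
(a,b)_2: α=4, β=4; u≡7, v≡5 (mod 8); ε(u)ε(v)=1·0, αω(v)=4·1, βω(u)=4·0; sum ≡ 0  ⇒  +1.
(a,b)_31: α=-1, u≡10; β=0, v≡29 (mod 31); (10|31)=+1, (29|31)=-1; sign (−1)^0·+1^0·-1^-1 = -1.
(a,b)_13: α=1, u≡12; β=-4, v≡1 (mod 13); (12|13)=+1, (1|13)=+1; sign (−1)^0·+1^-4·+1^1 = +1.
(a,b)_19: α=1, u≡2; β=0, v≡16 (mod 19); (2|19)=-1, (16|19)=+1; sign (−1)^0·-1^0·+1^1 = +1.
(a,b)_23: α=-1, u≡8; β=0, v≡21 (mod 23); (8|23)=+1, (21|23)=-1; sign (−1)^0·+1^0·-1^-1 = -1.
(a,b)_7: α=2, u≡2; β=2, v≡3 (mod 7); (2|7)=+1, (3|7)=-1; sign (−1)^0·+1^2·-1^2 = +1.
(a,b)_3: α=2, u≡2; β=2, v≡2 (mod 3); (2|3)=-1, (2|3)=-1; sign (−1)^0·-1^2·-1^2 = +1.
(a,b)_5: α=4, u≡2; β=2, v≡2 (mod 5); (2|5)=-1, (2|5)=-1; sign (−1)^0·-1^2·-1^4 = +1.
(a,b)_11: α=-2, u≡1; β=0, v≡8 (mod 11); (1|11)=+1, (8|11)=-1; sign (−1)^0·+1^0·-1^-2 = +1.
(a,b)_∞: sgn(7747651223)=+, sgn(1517)=+, so +1.
(a,b)_41: α=1, u≡22; β=1, v≡25 (mod 41); (22|41)=-1, (25|41)=+1; sign (−1)^0·-1^1·+1^1 = -1.
(a,b)_37: α=1, u≡18; β=1, v≡9 (mod 37); (18|37)=-1, (9|37)=+1; sign (−1)^0·-1^1·+1^1 = -1.
(a,b)_29: α=1, u≡24; β=0, v≡23 (mod 29); (24|29)=+1, (23|29)=+1; sign (−1)^0·+1^0·+1^1 = +1.
Ram(7747651223, 1517) = {23, 31, 37, 41}; no ℚ_23-point on the conic.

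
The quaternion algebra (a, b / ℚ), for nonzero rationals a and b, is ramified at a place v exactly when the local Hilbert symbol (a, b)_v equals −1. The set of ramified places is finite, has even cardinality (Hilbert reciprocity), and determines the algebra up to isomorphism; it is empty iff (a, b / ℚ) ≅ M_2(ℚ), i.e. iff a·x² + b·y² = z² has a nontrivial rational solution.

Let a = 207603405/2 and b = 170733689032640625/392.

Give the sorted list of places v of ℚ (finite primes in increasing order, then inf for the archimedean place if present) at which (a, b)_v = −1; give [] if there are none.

[2, 5, 17, 19]

(a, b) ≡ (9690, 1938) mod (ℚ^×)²; places V = {2, 3, 5, 7, 17, 19, 23, ∞}.
(a,b)_7: α=0, u≡1; β=-2, v≡3 (mod 7); (1|7)=+1, (3|7)=-1; sign (−1)^0·+1^-2·-1^0 = +1.
(a,b)_19: α=1, u≡16; β=3, v≡16 (mod 19); (16|19)=+1, (16|19)=+1; sign (−1)^1·+1^3·+1^1 = -1.
(a,b)_3: α=5, u≡2; β=11, v≡1 (mod 3); (2|3)=-1, (1|3)=+1; sign (−1)^1·-1^11·+1^5 = +1.
(a,b)_2: α=-1, β=-3; u≡5, v≡1 (mod 8); ε(u)ε(v)=0·0, αω(v)=-1·0, βω(u)=-3·1; sum ≡ 1  ⇒  -1.
(a,b)_∞: sgn(9690)=+, sgn(1938)=+, so +1.
(a,b)_23: α=2, u≡21; β=2, v≡13 (mod 23); (21|23)=-1, (13|23)=+1; sign (−1)^0·-1^2·+1^2 = +1.
(a,b)_17: α=1, u≡16; β=1, v≡3 (mod 17); (16|17)=+1, (3|17)=-1; sign (−1)^0·+1^1·-1^1 = -1.
(a,b)_5: α=1, u≡3; β=6, v≡2 (mod 5); (3|5)=-1, (2|5)=-1; sign (−1)^0·-1^6·-1^1 = -1.
Ram(9690, 1938) = {2, 5, 17, 19}; no ℚ_2-point on the conic.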